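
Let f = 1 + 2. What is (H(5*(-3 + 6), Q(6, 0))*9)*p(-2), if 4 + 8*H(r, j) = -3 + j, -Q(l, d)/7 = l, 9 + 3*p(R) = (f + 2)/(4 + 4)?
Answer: 9849/64 ≈ 153.89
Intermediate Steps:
f = 3
p(R) = -67/24 (p(R) = -3 + ((3 + 2)/(4 + 4))/3 = -3 + (5/8)/3 = -3 + (5*(⅛))/3 = -3 + (⅓)*(5/8) = -3 + 5/24 = -67/24)
Q(l, d) = -7*l
H(r, j) = -7/8 + j/8 (H(r, j) = -½ + (-3 + j)/8 = -½ + (-3/8 + j/8) = -7/8 + j/8)
(H(5*(-3 + 6), Q(6, 0))*9)*p(-2) = ((-7/8 + (-7*6)/8)*9)*(-67/24) = ((-7/8 + (⅛)*(-42))*9)*(-67/24) = ((-7/8 - 21/4)*9)*(-67/24) = -49/8*9*(-67/24) = -441/8*(-67/24) = 9849/64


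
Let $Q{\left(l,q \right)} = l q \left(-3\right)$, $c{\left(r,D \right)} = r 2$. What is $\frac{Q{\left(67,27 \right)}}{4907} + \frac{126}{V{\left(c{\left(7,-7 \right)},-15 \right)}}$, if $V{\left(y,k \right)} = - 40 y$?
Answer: $- \frac{261243}{196280} \approx -1.331$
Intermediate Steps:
$c{\left(r,D \right)} = 2 r$
$Q{\left(l,q \right)} = - 3 l q$
$\frac{Q{\left(67,27 \right)}}{4907} + \frac{126}{V{\left(c{\left(7,-7 \right)},-15 \right)}} = \frac{\left(-3\right) 67 \cdot 27}{4907} + \frac{126}{\left(-40\right) 2 \cdot 7} = \left(-5427\right) \frac{1}{4907} + \frac{126}{\left(-40\right) 14} = - \frac{5427}{4907} + \frac{126}{-560} = - \frac{5427}{4907} + 126 \left(- \frac{1}{560}\right) = - \frac{5427}{4907} - \frac{9}{40} = - \frac{261243}{196280}$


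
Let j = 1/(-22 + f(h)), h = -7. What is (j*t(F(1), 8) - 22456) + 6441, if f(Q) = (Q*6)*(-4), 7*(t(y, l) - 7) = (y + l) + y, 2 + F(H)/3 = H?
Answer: -16367279/1022 ≈ -16015.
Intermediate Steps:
F(H) = -6 + 3*H
t(y, l) = 7 + l/7 + 2*y/7 (t(y, l) = 7 + ((y + l) + y)/7 = 7 + ((l + y) + y)/7 = 7 + (l + 2*y)/7 = 7 + (l/7 + 2*y/7) = 7 + l/7 + 2*y/7)
f(Q) = -24*Q (f(Q) = (6*Q)*(-4) = -24*Q)
j = 1/146 (j = 1/(-22 - 24*(-7)) = 1/(-22 + 168) = 1/146 ≈ 0.0068493)
(j*t(F(1), 8) - 22456) + 6441 = ((7 + (⅐)*8 + 2*(-6 + 3*1)/7)/146 - 22456) + 6441 = ((7 + 8/7 + 2*(-6 + 3)/7)/146 - 22456) + 6441 = ((7 + 8/7 + (2/7)*(-3))/146 - 22456) + 6441 = ((7 + 8/7 - 6/7)/146 - 22456) + 6441 = ((1/146)*(51/7) - 22456) + 6441 = (51/1022 - 22456) + 6441 = -22949981/1022 + 6441 = -16367279/1022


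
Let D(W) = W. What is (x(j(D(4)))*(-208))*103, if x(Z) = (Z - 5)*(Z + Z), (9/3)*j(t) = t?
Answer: 1885312/9 ≈ 2.0948e+5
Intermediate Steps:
j(t) = t/3
x(Z) = 2*Z*(-5 + Z) (x(Z) = (-5 + Z)*(2*Z) = 2*Z*(-5 + Z))
(x(j(D(4)))*(-208))*103 = ((2*((⅓)*4)*(-5 + (⅓)*4))*(-208))*103 = ((2*(4/3)*(-5 + 4/3))*(-208))*103 = ((2*(4/3)*(-11/3))*(-208))*103 = -88/9*(-208)*103 = (18304/9)*103 = 1885312/9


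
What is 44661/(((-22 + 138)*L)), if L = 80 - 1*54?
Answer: 44661/3016 ≈ 14.808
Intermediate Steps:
L = 26 (L = 80 - 54 = 26)
44661/(((-22 + 138)*L)) = 44661/(((-22 + 138)*26)) = 44661/((116*26)) = 44661/3016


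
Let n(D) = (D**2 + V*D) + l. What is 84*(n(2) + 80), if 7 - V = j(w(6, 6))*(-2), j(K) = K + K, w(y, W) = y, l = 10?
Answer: 13104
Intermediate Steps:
j(K) = 2*K
V = 31 (V = 7 - 2*6*(-2) = 7 - 12*(-2) = 7 - 1*(-24) = 7 + 24 = 31)
n(D) = 10 + D**2 + 31*D (n(D) = (D**2 + 31*D) + 10 = 10 + D**2 + 31*D)
84*(n(2) + 80) = 84*((10 + 2**2 + 31*2) + 80) = 84*((10 + 4 + 62) + 80) = 84*(76 + 80) = 84*156 = 13104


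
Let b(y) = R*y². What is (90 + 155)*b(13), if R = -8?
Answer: -331240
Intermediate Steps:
b(y) = -8*y²
(90 + 155)*b(13) = (90 + 155)*(-8*13²) = 245*(-8*169) = 245*(-1352) = -331240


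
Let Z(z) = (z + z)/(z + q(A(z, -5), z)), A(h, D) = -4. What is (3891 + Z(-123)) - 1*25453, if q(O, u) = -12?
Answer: -970208/45 ≈ -21560.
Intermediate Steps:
Z(z) = 2*z/(-12 + z) (Z(z) = (z + z)/(z - 12) = (2*z)/(-12 + z) = 2*z/(-12 + z))
(3891 + Z(-123)) - 1*25453 = (3891 + 2*(-123)/(-12 - 123)) - 1*25453 = (3891 + 2*(-123)/(-135)) - 25453 = (3891 + 2*(-123)*(-1/135)) - 25453 = (3891 + 82/45) - 25453 = 175177/45 - 25453 = -970208/45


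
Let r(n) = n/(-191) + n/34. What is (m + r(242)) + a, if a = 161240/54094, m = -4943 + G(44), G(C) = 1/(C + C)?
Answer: -2243097380455/454605976 ≈ -4934.2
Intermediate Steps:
G(C) = 1/(2*C)
r(n) = 157*n/6494 (r(n) = n*(-1/191) + n*(1/34) = -n/191 + n/34 = 157*n/6494)
m = -434983/88 (m = -4943 + (½)/44 = -4943 + (½)*(1/44) = -4943 + 1/88 = -434983/88 ≈ -4943.0)
a = 80620/27047 (a = 161240*(1/54094) = 80620/27047 ≈ 2.9807)
(m + r(242)) + a = (-434983/88 + (157/6494)*242) + 80620/27047 = (-434983/88 + 18997/3247) + 80620/27047 = -1410718065/285736 + 80620/27047 = -2243097380455/454605976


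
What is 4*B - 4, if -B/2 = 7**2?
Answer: -396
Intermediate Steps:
B = -98 (B = -2*7**2 = -2*49 = -98)
4*B - 4 = 4*(-98) - 4 = -392 - 4 = -396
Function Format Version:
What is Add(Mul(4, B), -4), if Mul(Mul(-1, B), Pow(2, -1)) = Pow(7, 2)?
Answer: -396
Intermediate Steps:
B = -98 (B = Mul(-2, Pow(7, 2)) = Mul(-2, 49) = -98)
Add(Mul(4, B), -4) = Add(Mul(4, -98), -4) = Add(-392, -4) = -396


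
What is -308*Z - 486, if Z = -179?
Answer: 54646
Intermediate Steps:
-308*Z - 486 = -308*(-179) - 486 = 55132 - 486 = 54646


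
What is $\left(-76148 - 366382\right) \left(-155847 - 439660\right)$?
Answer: $263529712710$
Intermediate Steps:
$\left(-76148 - 366382\right) \left(-155847 - 439660\right) = \left(-76148 - 366382\right) \left(-595507\right) = \left(-442530\right) \left(-595507\right) = 263529712710$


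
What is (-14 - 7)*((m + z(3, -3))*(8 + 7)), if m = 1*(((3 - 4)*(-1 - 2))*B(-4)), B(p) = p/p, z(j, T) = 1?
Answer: -1260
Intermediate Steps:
B(p) = 1
m = 3 (m = 1*(((3 - 4)*(-1 - 2))*1) = 1*(-1*(-3)*1) = 1*(3*1) = 1*3 = 3)
(-14 - 7)*((m + z(3, -3))*(8 + 7)) = (-14 - 7)*((3 + 1)*(8 + 7)) = -84*15 = -21*60 = -1260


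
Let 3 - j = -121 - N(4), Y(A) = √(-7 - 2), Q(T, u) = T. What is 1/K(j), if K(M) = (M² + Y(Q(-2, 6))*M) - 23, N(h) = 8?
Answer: 17401/302951617 - 396*I/302951617 ≈ 5.7438e-5 - 1.3071e-6*I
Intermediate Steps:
Y(A) = 3*I (Y(A) = √(-9) = 3*I)
j = 132 (j = 3 - (-121 - 1*8) = 3 - (-121 - 8) = 3 - 1*(-129) = 3 + 129 = 132)
K(M) = -23 + M² + 3*I*M (K(M) = (M² + (3*I)*M) - 23 = (M² + 3*I*M) - 23 = -23 + M² + 3*I*M)
1/K(j) = 1/(-23 + 132² + 3*I*132) = 1/(-23 + 17424 + 396*I) = 1/(17401 + 396*I) = (17401 - 396*I)/302951617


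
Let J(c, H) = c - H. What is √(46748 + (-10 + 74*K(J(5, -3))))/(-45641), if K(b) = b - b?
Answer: -√46738/45641 ≈ -0.0047367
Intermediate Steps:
K(b) = 0
√(46748 + (-10 + 74*K(J(5, -3))))/(-45641) = √(46748 + (-10 + 74*0))/(-45641) = √(46748 + (-10 + 0))*(-1/45641) = √(46748 - 10)*(-1/45641) = √46738*(-1/45641) = -√46738/45641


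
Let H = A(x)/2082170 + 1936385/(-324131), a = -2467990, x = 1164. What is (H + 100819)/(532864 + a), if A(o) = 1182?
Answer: -3779905145768029/72556027529934890 ≈ -0.052096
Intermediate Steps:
H = -2015749816304/337447922135 (H = 1182/2082170 + 1936385/(-324131) = 1182*(1/2082170) + 1936385*(-1/324131) = 591/1041085 - 1936385/324131 = -2015749816304/337447922135 ≈ -5.9735)
(H + 100819)/(532864 + a) = (-2015749816304/337447922135 + 100819)/(532864 - 2467990) = (34019146311912261/337447922135)/(-1935126) = (34019146311912261/337447922135)*(-1/1935126) = -3779905145768029/72556027529934890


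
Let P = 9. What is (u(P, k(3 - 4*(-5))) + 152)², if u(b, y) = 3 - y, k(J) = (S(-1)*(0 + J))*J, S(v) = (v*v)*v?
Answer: 467856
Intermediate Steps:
S(v) = v³ (S(v) = v²*v = v³)
k(J) = -J² (k(J) = ((-1)³*(0 + J))*J = (-J)*J = -J²)
(u(P, k(3 - 4*(-5))) + 152)² = ((3 - (-1)*(3 - 4*(-5))²) + 152)² = ((3 - (-1)*(3 + 20)²) + 152)² = ((3 - (-1)*23²) + 152)² = ((3 - (-1)*529) + 152)² = ((3 - 1*(-529)) + 152)² = ((3 + 529) + 152)² = (532 + 152)² = 684² = 467856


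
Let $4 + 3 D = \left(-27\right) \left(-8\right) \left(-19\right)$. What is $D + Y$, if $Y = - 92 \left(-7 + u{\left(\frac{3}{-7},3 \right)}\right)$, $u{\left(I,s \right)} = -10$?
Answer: $\frac{584}{3} \approx 194.67$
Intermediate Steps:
$Y = 1564$ ($Y = - 92 \left(-7 - 10\right) = \left(-92\right) \left(-17\right) = 1564$)
$D = - \frac{4108}{3}$ ($D = - \frac{4}{3} + \frac{\left(-27\right) \left(-8\right) \left(-19\right)}{3} = - \frac{4}{3} + \frac{216 \left(-19\right)}{3} = - \frac{4}{3} + \frac{1}{3} \left(-4104\right) = - \frac{4}{3} - 1368 = - \frac{4108}{3} \approx -1369.3$)
$D + Y = - \frac{4108}{3} + 1564 = \frac{584}{3}$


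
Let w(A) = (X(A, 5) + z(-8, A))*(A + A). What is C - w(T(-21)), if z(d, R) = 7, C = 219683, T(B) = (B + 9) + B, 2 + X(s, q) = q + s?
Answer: 218165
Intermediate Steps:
X(s, q) = -2 + q + s (X(s, q) = -2 + (q + s) = -2 + q + s)
T(B) = 9 + 2*B (T(B) = (9 + B) + B = 9 + 2*B)
w(A) = 2*A*(10 + A) (w(A) = ((-2 + 5 + A) + 7)*(A + A) = ((3 + A) + 7)*(2*A) = (10 + A)*(2*A) = 2*A*(10 + A))
C - w(T(-21)) = 219683 - 2*(9 + 2*(-21))*(10 + (9 + 2*(-21))) = 219683 - 2*(9 - 42)*(10 + (9 - 42)) = 219683 - 2*(-33)*(10 - 33) = 219683 - 2*(-33)*(-23) = 219683 - 1*1518 = 219683 - 1518 = 218165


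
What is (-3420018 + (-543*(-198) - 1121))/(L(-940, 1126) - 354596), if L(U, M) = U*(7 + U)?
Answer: -473375/74632 ≈ -6.3428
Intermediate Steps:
(-3420018 + (-543*(-198) - 1121))/(L(-940, 1126) - 354596) = (-3420018 + (-543*(-198) - 1121))/(-940*(7 - 940) - 354596) = (-3420018 + (107514 - 1121))/(-940*(-933) - 354596) = (-3420018 + 106393)/(877020 - 354596) = -3313625/522424 = -3313625*1/522424 = -473375/74632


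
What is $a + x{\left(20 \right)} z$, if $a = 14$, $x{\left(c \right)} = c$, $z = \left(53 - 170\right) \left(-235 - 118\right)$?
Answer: $826034$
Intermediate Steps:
$z = 41301$ ($z = \left(-117\right) \left(-353\right) = 41301$)
$a + x{\left(20 \right)} z = 14 + 20 \cdot 41301 = 14 + 826020 = 826034$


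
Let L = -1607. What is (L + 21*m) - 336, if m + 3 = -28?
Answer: -2594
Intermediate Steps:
m = -31 (m = -3 - 28 = -31)
(L + 21*m) - 336 = (-1607 + 21*(-31)) - 336 = (-1607 - 651) - 336 = -2258 - 336 = -2594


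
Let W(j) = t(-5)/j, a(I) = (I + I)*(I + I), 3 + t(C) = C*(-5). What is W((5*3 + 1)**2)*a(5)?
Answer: 275/32 ≈ 8.5938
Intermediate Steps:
t(C) = -3 - 5*C (t(C) = -3 + C*(-5) = -3 - 5*C)
a(I) = 4*I**2 (a(I) = (2*I)*(2*I) = 4*I**2)
W(j) = 22/j (W(j) = (-3 - 5*(-5))/j = (-3 + 25)/j = 22/j)
W((5*3 + 1)**2)*a(5) = (22/((5*3 + 1)**2))*(4*5**2) = (22/((15 + 1)**2))*(4*25) = (22/(16**2))*100 = (22/256)*100 = (22*(1/256))*100 = (11/128)*100 = 275/32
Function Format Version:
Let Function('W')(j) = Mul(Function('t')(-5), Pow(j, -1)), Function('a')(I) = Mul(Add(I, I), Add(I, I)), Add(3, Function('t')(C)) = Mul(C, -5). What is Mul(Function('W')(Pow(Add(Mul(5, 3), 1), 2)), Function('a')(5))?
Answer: Rational(275, 32) ≈ 8.5938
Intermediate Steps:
Function('t')(C) = Add(-3, Mul(-5, C)) (Function('t')(C) = Add(-3, Mul(C, -5)) = Add(-3, Mul(-5, C)))
Function('a')(I) = Mul(4, Pow(I, 2)) (Function('a')(I) = Mul(Mul(2, I), Mul(2, I)) = Mul(4, Pow(I, 2)))
Function('W')(j) = Mul(22, Pow(j, -1)) (Function('W')(j) = Mul(Add(-3, Mul(-5, -5)), Pow(j, -1)) = Mul(Add(-3, 25), Pow(j, -1)) = Mul(22, Pow(j, -1)))
Mul(Function('W')(Pow(Add(Mul(5, 3), 1), 2)), Function('a')(5)) = Mul(Mul(22, Pow(Pow(Add(Mul(5, 3), 1), 2), -1)), Mul(4, Pow(5, 2))) = Mul(Mul(22, Pow(Pow(Add(15, 1), 2), -1)), Mul(4, 25)) = Mul(Mul(22, Pow(Pow(16, 2), -1)), 100) = Mul(Mul(22, Pow(256, -1)), 100) = Mul(Mul(22, Rational(1, 256)), 100) = Mul(Rational(11, 128), 100) = Rational(275, 32)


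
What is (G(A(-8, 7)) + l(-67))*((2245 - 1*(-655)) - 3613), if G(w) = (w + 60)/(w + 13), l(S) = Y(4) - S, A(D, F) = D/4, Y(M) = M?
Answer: -598207/11 ≈ -54382.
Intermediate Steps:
A(D, F) = D/4 (A(D, F) = D*(1/4) = D/4)
l(S) = 4 - S
G(w) = (60 + w)/(13 + w)
(G(A(-8, 7)) + l(-67))*((2245 - 1*(-655)) - 3613) = ((60 + (1/4)*(-8))/(13 + (1/4)*(-8)) + (4 - 1*(-67)))*((2245 - 1*(-655)) - 3613) = ((60 - 2)/(13 - 2) + (4 + 67))*((2245 + 655) - 3613) = (58/11 + 71)*(2900 - 3613) = ((1/11)*58 + 71)*(-713) = (58/11 + 71)*(-713) = (839/11)*(-713) = -598207/11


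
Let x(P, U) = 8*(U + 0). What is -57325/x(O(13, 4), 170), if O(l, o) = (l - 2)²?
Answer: -11465/272 ≈ -42.151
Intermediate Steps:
O(l, o) = (-2 + l)²
x(P, U) = 8*U
-57325/x(O(13, 4), 170) = -57325/(8*170) = -57325/1360 = -57325*1/1360 = -11465/272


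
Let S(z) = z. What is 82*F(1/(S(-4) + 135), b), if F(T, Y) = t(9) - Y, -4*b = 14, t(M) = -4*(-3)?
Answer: 1271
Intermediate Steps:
t(M) = 12
b = -7/2 (b = -¼*14 = -7/2 ≈ -3.5000)
F(T, Y) = 12 - Y
82*F(1/(S(-4) + 135), b) = 82*(12 - 1*(-7/2)) = 82*(12 + 7/2) = 82*(31/2) = 1271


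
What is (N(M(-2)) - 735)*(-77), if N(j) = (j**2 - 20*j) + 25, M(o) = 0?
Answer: 54670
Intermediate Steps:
N(j) = 25 + j**2 - 20*j
(N(M(-2)) - 735)*(-77) = ((25 + 0**2 - 20*0) - 735)*(-77) = ((25 + 0 + 0) - 735)*(-77) = (25 - 735)*(-77) = -710*(-77) = 54670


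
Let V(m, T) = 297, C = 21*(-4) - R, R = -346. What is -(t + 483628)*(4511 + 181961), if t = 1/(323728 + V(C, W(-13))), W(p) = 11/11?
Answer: -2247813279383144/24925 ≈ -9.0183e+10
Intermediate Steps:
W(p) = 1 (W(p) = 11*(1/11) = 1)
C = 262 (C = 21*(-4) - 1*(-346) = -84 + 346 = 262)
t = 1/324025 (t = 1/(323728 + 297) = 1/324025 ≈ 3.0862e-6)
-(t + 483628)*(4511 + 181961) = -(1/324025 + 483628)*(4511 + 181961) = -156707562701*186472/324025 = -1*2247813279383144/24925 = -2247813279383144/24925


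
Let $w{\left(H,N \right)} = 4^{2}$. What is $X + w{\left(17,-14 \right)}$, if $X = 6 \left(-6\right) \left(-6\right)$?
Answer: $232$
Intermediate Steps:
$w{\left(H,N \right)} = 16$
$X = 216$ ($X = \left(-36\right) \left(-6\right) = 216$)
$X + w{\left(17,-14 \right)} = 216 + 16 = 232$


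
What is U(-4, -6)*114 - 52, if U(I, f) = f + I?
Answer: -1192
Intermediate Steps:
U(I, f) = I + f
U(-4, -6)*114 - 52 = (-4 - 6)*114 - 52 = -10*114 - 52 = -1140 - 52 = -1192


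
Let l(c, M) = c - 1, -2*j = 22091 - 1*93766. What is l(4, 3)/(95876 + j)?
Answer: 2/87809 ≈ 2.2777e-5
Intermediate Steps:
j = 71675/2 (j = -(22091 - 1*93766)/2 = -(22091 - 93766)/2 = -½*(-71675) = 71675/2 ≈ 35838.)
l(c, M) = -1 + c
l(4, 3)/(95876 + j) = (-1 + 4)/(95876 + 71675/2) = 3/(263427/2) = 3*(2/263427) = 2/87809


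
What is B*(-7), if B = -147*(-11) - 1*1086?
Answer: -3717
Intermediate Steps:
B = 531 (B = 1617 - 1086 = 531)
B*(-7) = 531*(-7) = -3717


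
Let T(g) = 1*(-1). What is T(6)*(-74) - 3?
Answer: 71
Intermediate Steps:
T(g) = -1
T(6)*(-74) - 3 = -1*(-74) - 3 = 74 - 3 = 71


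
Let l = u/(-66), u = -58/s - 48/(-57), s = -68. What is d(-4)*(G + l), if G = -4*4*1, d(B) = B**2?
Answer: -911028/3553 ≈ -256.41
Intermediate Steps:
u = 1095/646 (u = -58/(-68) - 48/(-57) = -58*(-1/68) - 48*(-1/57) = 29/34 + 16/19 = 1095/646 ≈ 1.6950)
G = -16 (G = -16*1 = -16)
l = -365/14212 (l = (1095/646)/(-66) = (1095/646)*(-1/66) = -365/14212 ≈ -0.025683)
d(-4)*(G + l) = (-4)**2*(-16 - 365/14212) = 16*(-227757/14212) = -911028/3553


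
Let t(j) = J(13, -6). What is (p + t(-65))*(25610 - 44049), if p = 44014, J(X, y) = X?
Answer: -811813853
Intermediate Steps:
t(j) = 13
(p + t(-65))*(25610 - 44049) = (44014 + 13)*(25610 - 44049) = 44027*(-18439) = -811813853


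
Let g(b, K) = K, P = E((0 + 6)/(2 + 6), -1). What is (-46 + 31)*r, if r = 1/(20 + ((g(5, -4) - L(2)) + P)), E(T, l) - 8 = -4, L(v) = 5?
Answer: -1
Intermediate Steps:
E(T, l) = 4 (E(T, l) = 8 - 4 = 4)
P = 4
r = 1/15 (r = 1/(20 + ((-4 - 1*5) + 4)) = 1/(20 + ((-4 - 5) + 4)) = 1/(20 + (-9 + 4)) = 1/(20 - 5) = 1/15 ≈ 0.066667)
(-46 + 31)*r = (-46 + 31)*(1/15) = -15*1/15 = -1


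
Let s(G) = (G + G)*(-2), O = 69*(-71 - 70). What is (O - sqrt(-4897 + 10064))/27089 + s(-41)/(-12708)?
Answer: -32019682/86061753 - sqrt(5167)/27089 ≈ -0.37471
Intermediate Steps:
O = -9729 (O = 69*(-141) = -9729)
s(G) = -4*G (s(G) = (2*G)*(-2) = -4*G)
(O - sqrt(-4897 + 10064))/27089 + s(-41)/(-12708) = (-9729 - sqrt(-4897 + 10064))/27089 - 4*(-41)/(-12708) = (-9729 - sqrt(5167))*(1/27089) + 164*(-1/12708) = (-9729/27089 - sqrt(5167)/27089) - 41/3177 = -32019682/86061753 - sqrt(5167)/27089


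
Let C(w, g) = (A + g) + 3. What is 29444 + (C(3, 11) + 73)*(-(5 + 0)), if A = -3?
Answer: 29024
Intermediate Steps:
C(w, g) = g (C(w, g) = (-3 + g) + 3 = g)
29444 + (C(3, 11) + 73)*(-(5 + 0)) = 29444 + (11 + 73)*(-(5 + 0)) = 29444 + 84*(-1*5) = 29444 + 84*(-5) = 29444 - 420 = 29024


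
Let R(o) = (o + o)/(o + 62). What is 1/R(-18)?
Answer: -11/9 ≈ -1.2222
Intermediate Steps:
R(o) = 2*o/(62 + o) (R(o) = (2*o)/(62 + o) = 2*o/(62 + o))
1/R(-18) = 1/(2*(-18)/(62 - 18)) = 1/(2*(-18)/44) = 1/(2*(-18)*(1/44)) = 1/(-9/11) = -11/9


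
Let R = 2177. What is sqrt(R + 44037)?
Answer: sqrt(46214) ≈ 214.97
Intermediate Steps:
sqrt(R + 44037) = sqrt(2177 + 44037) = sqrt(46214)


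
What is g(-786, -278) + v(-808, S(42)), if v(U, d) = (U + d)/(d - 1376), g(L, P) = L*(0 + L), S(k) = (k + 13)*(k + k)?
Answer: 501033509/811 ≈ 6.1780e+5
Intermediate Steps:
S(k) = 2*k*(13 + k) (S(k) = (13 + k)*(2*k) = 2*k*(13 + k))
g(L, P) = L² (g(L, P) = L*L = L²)
v(U, d) = (U + d)/(-1376 + d)
g(-786, -278) + v(-808, S(42)) = (-786)² + (-808 + 2*42*(13 + 42))/(-1376 + 2*42*(13 + 42)) = 617796 + (-808 + 2*42*55)/(-1376 + 2*42*55) = 617796 + (-808 + 4620)/(-1376 + 4620) = 617796 + 3812/3244 = 617796 + (1/3244)*3812 = 617796 + 953/811 = 501033509/811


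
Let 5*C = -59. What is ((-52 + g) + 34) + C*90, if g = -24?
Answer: -1104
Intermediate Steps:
C = -59/5 (C = (1/5)*(-59) = -59/5 ≈ -11.800)
((-52 + g) + 34) + C*90 = ((-52 - 24) + 34) - 59/5*90 = (-76 + 34) - 1062 = -42 - 1062 = -1104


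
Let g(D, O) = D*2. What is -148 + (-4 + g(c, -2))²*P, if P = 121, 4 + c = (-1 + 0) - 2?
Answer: 39056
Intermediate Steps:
c = -7 (c = -4 + ((-1 + 0) - 2) = -4 + (-1 - 2) = -4 - 3 = -7)
g(D, O) = 2*D
-148 + (-4 + g(c, -2))²*P = -148 + (-4 + 2*(-7))²*121 = -148 + (-4 - 14)²*121 = -148 + (-18)²*121 = -148 + 324*121 = -148 + 39204 = 39056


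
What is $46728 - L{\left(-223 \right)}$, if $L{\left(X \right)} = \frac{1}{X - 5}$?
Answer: $\frac{10653985}{228} \approx 46728.0$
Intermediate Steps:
$L{\left(X \right)} = \frac{1}{-5 + X}$
$46728 - L{\left(-223 \right)} = 46728 - \frac{1}{-5 - 223} = 46728 - \frac{1}{-228} = 46728 - - \frac{1}{228} = 46728 + \frac{1}{228} = \frac{10653985}{228}$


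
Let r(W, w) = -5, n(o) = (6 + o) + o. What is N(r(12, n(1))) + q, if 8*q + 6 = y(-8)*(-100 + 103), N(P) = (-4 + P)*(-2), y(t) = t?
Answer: 57/4 ≈ 14.250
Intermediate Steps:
n(o) = 6 + 2*o
N(P) = 8 - 2*P
q = -15/4 (q = -3/4 + (-8*(-100 + 103))/8 = -3/4 + (-8*3)/8 = -3/4 + (1/8)*(-24) = -3/4 - 3 = -15/4 ≈ -3.7500)
N(r(12, n(1))) + q = (8 - 2*(-5)) - 15/4 = (8 + 10) - 15/4 = 18 - 15/4 = 57/4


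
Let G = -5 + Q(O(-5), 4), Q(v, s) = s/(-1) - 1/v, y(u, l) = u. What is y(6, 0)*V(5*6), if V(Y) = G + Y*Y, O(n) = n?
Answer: 26736/5 ≈ 5347.2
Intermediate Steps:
Q(v, s) = -s - 1/v (Q(v, s) = s*(-1) - 1/v = -s - 1/v)
G = -44/5 (G = -5 + (-1*4 - 1/(-5)) = -5 + (-4 - 1*(-⅕)) = -5 + (-4 + ⅕) = -5 - 19/5 = -44/5 ≈ -8.8000)
V(Y) = -44/5 + Y² (V(Y) = -44/5 + Y*Y = -44/5 + Y²)
y(6, 0)*V(5*6) = 6*(-44/5 + (5*6)²) = 6*(-44/5 + 30²) = 6*(-44/5 + 900) = 6*(4456/5) = 26736/5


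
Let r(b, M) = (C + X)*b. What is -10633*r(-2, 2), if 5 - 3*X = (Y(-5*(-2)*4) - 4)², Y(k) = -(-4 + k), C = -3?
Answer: -34110664/3 ≈ -1.1370e+7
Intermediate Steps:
Y(k) = 4 - k
X = -1595/3 (X = 5/3 - ((4 - (-5*(-2))*4) - 4)²/3 = 5/3 - ((4 - 10*4) - 4)²/3 = 5/3 - ((4 - 1*40) - 4)²/3 = 5/3 - ((4 - 40) - 4)²/3 = 5/3 - (-36 - 4)²/3 = 5/3 - ⅓*(-40)² = 5/3 - ⅓*1600 = 5/3 - 1600/3 = -1595/3 ≈ -531.67)
r(b, M) = -1604*b/3 (r(b, M) = (-3 - 1595/3)*b = -1604*b/3)
-10633*r(-2, 2) = -(-17055332)*(-2)/3 = -10633*3208/3 = -34110664/3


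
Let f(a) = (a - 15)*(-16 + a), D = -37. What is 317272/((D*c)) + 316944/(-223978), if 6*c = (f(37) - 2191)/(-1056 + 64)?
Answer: -211490495224872/7164272297 ≈ -29520.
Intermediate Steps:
f(a) = (-16 + a)*(-15 + a) (f(a) = (-15 + a)*(-16 + a) = (-16 + a)*(-15 + a))
c = 1729/5952 (c = (((240 + 37² - 31*37) - 2191)/(-1056 + 64))/6 = (((240 + 1369 - 1147) - 2191)/(-992))/6 = ((462 - 2191)*(-1/992))/6 = (-1729*(-1/992))/6 = (⅙)*(1729/992) = 1729/5952 ≈ 0.29049)
317272/((D*c)) + 316944/(-223978) = 317272/((-37*1729/5952)) + 316944/(-223978) = 317272/(-63973/5952) + 316944*(-1/223978) = 317272*(-5952/63973) - 158472/111989 = -1888402944/63973 - 158472/111989 = -211490495224872/7164272297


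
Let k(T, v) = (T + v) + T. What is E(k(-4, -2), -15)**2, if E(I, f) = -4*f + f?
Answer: 2025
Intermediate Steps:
k(T, v) = v + 2*T
E(I, f) = -3*f
E(k(-4, -2), -15)**2 = (-3*(-15))**2 = 45**2 = 2025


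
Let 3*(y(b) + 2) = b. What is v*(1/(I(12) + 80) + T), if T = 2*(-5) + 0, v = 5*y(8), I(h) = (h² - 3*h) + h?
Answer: -1999/60 ≈ -33.317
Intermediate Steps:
y(b) = -2 + b/3
I(h) = h² - 2*h
v = 10/3 (v = 5*(-2 + (⅓)*8) = 5*(-2 + 8/3) = 5*(⅔) = 10/3 ≈ 3.3333)
T = -10 (T = -10 + 0 = -10)
v*(1/(I(12) + 80) + T) = 10*(1/(12*(-2 + 12) + 80) - 10)/3 = 10*(1/(12*10 + 80) - 10)/3 = 10*(1/(120 + 80) - 10)/3 = 10*(1/200 - 10)/3 = (10/3)*(-1999/200) = -1999/60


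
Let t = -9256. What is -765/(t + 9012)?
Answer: 765/244 ≈ 3.1352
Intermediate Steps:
-765/(t + 9012) = -765/(-9256 + 9012) = -765/(-244) = -1/244*(-765) = 765/244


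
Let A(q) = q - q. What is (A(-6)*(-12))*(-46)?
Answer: 0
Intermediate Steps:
A(q) = 0
(A(-6)*(-12))*(-46) = (0*(-12))*(-46) = 0*(-46) = 0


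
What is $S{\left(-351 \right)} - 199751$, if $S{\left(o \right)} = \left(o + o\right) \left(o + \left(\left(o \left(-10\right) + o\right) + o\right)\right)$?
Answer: $-1924565$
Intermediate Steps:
$S{\left(o \right)} = - 14 o^{2}$ ($S{\left(o \right)} = 2 o \left(o + \left(\left(- 10 o + o\right) + o\right)\right) = 2 o \left(o + \left(- 9 o + o\right)\right) = 2 o \left(o - 8 o\right) = 2 o \left(- 7 o\right) = - 14 o^{2}$)
$S{\left(-351 \right)} - 199751 = - 14 \left(-351\right)^{2} - 199751 = \left(-14\right) 123201 - 199751 = -1724814 - 199751 = -1924565$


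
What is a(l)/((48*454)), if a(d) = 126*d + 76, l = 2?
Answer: 41/2724 ≈ 0.015051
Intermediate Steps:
a(d) = 76 + 126*d
a(l)/((48*454)) = (76 + 126*2)/((48*454)) = (76 + 252)/21792 = 328*(1/21792) = 41/2724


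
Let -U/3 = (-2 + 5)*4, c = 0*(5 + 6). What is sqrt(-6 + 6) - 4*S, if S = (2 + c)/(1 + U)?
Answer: 8/35 ≈ 0.22857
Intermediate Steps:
c = 0 (c = 0*11 = 0)
U = -36 (U = -3*(-2 + 5)*4 = -9*4 = -3*12 = -36)
S = -2/35 (S = (2 + 0)/(1 - 36) = 2/(-35) = 2*(-1/35) = -2/35 ≈ -0.057143)
sqrt(-6 + 6) - 4*S = sqrt(-6 + 6) - 4*(-2/35) = sqrt(0) + 8/35 = 0 + 8/35 = 8/35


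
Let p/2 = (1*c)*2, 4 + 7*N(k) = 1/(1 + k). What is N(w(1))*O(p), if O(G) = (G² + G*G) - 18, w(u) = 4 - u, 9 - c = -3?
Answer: -34425/14 ≈ -2458.9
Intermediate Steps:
c = 12 (c = 9 - 1*(-3) = 9 + 3 = 12)
N(k) = -4/7 + 1/(7*(1 + k))
p = 48 (p = 2*((1*12)*2) = 2*(12*2) = 2*24 = 48)
O(G) = -18 + 2*G² (O(G) = (G² + G²) - 18 = 2*G² - 18 = -18 + 2*G²)
N(w(1))*O(p) = ((-3 - 4*(4 - 1*1))/(7*(1 + (4 - 1*1))))*(-18 + 2*48²) = ((-3 - 4*(4 - 1))/(7*(1 + (4 - 1))))*(-18 + 2*2304) = ((-3 - 4*3)/(7*(1 + 3)))*(-18 + 4608) = ((⅐)*(-3 - 12)/4)*4590 = ((⅐)*(¼)*(-15))*4590 = -15/28*4590 = -34425/14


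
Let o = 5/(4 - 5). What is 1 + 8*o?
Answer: -39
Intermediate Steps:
o = -5 (o = 5/(-1) = 5*(-1) = -5)
1 + 8*o = 1 + 8*(-5) = 1 - 40 = -39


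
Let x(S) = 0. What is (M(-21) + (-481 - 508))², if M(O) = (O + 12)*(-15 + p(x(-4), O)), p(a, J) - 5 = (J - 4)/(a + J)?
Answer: 40551424/49 ≈ 8.2758e+5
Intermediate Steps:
p(a, J) = 5 + (-4 + J)/(J + a) (p(a, J) = 5 + (J - 4)/(a + J) = 5 + (-4 + J)/(J + a))
M(O) = (-15 + (-4 + 6*O)/O)*(12 + O) (M(O) = (O + 12)*(-15 + (-4 + 5*0 + 6*O)/(O + 0)) = (12 + O)*(-15 + (-4 + 0 + 6*O)/O) = (12 + O)*(-15 + (-4 + 6*O)/O) = (-15 + (-4 + 6*O)/O)*(12 + O))
(M(-21) + (-481 - 508))² = ((-112 - 48/(-21) - 9*(-21)) + (-481 - 508))² = ((-112 - 48*(-1/21) + 189) - 989)² = ((-112 + 16/7 + 189) - 989)² = (555/7 - 989)² = (-6368/7)² = 40551424/49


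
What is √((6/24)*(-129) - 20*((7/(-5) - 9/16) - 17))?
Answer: √347 ≈ 18.628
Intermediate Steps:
√((6/24)*(-129) - 20*((7/(-5) - 9/16) - 17)) = √((6*(1/24))*(-129) - 20*((7*(-⅕) - 9*1/16) - 17)) = √((¼)*(-129) - 20*((-7/5 - 9/16) - 17)) = √(-129/4 - 20*(-157/80 - 17)) = √(-129/4 - 20*(-1517/80)) = √(-129/4 + 1517/4) = √347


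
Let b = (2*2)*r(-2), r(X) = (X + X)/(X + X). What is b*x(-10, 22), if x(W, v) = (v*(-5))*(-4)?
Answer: 1760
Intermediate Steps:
r(X) = 1 (r(X) = (2*X)/((2*X)) = (2*X)*(1/(2*X)) = 1)
x(W, v) = 20*v (x(W, v) = -5*v*(-4) = 20*v)
b = 4 (b = (2*2)*1 = 4*1 = 4)
b*x(-10, 22) = 4*(20*22) = 4*440 = 1760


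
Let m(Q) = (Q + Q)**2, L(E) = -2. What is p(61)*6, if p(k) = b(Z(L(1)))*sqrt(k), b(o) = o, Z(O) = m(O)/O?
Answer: -48*sqrt(61) ≈ -374.89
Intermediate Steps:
m(Q) = 4*Q**2 (m(Q) = (2*Q)**2 = 4*Q**2)
Z(O) = 4*O (Z(O) = (4*O**2)/O = 4*O)
p(k) = -8*sqrt(k) (p(k) = (4*(-2))*sqrt(k) = -8*sqrt(k))
p(61)*6 = -8*sqrt(61)*6 = -48*sqrt(61)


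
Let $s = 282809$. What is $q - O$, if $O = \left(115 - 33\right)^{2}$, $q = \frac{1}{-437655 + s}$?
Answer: $- \frac{1041184505}{154846} \approx -6724.0$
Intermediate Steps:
$q = - \frac{1}{154846}$ ($q = \frac{1}{-437655 + 282809} = \frac{1}{-154846} = - \frac{1}{154846} \approx -6.458 \cdot 10^{-6}$)
$O = 6724$ ($O = 82^{2} = 6724$)
$q - O = - \frac{1}{154846} - 6724 = - \frac{1041184505}{154846}$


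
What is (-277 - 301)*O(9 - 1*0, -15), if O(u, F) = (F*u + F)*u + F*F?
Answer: 650250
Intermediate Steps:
O(u, F) = F**2 + u*(F + F*u) (O(u, F) = (F + F*u)*u + F**2 = u*(F + F*u) + F**2 = F**2 + u*(F + F*u))
(-277 - 301)*O(9 - 1*0, -15) = (-277 - 301)*(-15*(-15 + (9 - 1*0) + (9 - 1*0)**2)) = -(-8670)*(-15 + (9 + 0) + (9 + 0)**2) = -(-8670)*(-15 + 9 + 9**2) = -(-8670)*(-15 + 9 + 81) = -(-8670)*75 = -578*(-1125) = 650250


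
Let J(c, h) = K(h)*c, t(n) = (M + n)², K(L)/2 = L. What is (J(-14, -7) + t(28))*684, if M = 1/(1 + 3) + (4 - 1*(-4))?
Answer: 4131531/4 ≈ 1.0329e+6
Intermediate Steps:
K(L) = 2*L
M = 33/4 (M = 1/4 + (4 + 4) = ¼ + 8 = 33/4 ≈ 8.2500)
t(n) = (33/4 + n)²
J(c, h) = 2*c*h (J(c, h) = (2*h)*c = 2*c*h)
(J(-14, -7) + t(28))*684 = (2*(-14)*(-7) + (33 + 4*28)²/16)*684 = (196 + (33 + 112)²/16)*684 = (196 + (1/16)*145²)*684 = (196 + (1/16)*21025)*684 = (196 + 21025/16)*684 = (24161/16)*684 = 4131531/4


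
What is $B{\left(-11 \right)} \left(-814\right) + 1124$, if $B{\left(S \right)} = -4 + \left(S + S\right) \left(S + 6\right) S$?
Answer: $989320$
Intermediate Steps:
$B{\left(S \right)} = -4 + 2 S^{2} \left(6 + S\right)$ ($B{\left(S \right)} = -4 + 2 S \left(6 + S\right) S = -4 + 2 S^{2} \left(6 + S\right)$)
$B{\left(-11 \right)} \left(-814\right) + 1124 = \left(-4 + 2 \left(-11\right)^{3} + 12 \left(-11\right)^{2}\right) \left(-814\right) + 1124 = \left(-4 + 2 \left(-1331\right) + 12 \cdot 121\right) \left(-814\right) + 1124 = \left(-4 - 2662 + 1452\right) \left(-814\right) + 1124 = \left(-1214\right) \left(-814\right) + 1124 = 988196 + 1124 = 989320$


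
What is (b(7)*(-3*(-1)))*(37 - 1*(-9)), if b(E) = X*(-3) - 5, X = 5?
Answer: -2760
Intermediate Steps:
b(E) = -20 (b(E) = 5*(-3) - 5 = -15 - 5 = -20)
(b(7)*(-3*(-1)))*(37 - 1*(-9)) = (-(-60)*(-1))*(37 - 1*(-9)) = (-20*3)*(37 + 9) = -60*46 = -2760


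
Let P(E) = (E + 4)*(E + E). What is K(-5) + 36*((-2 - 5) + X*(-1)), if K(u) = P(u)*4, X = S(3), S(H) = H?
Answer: -320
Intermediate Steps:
P(E) = 2*E*(4 + E) (P(E) = (4 + E)*(2*E) = 2*E*(4 + E))
X = 3
K(u) = 8*u*(4 + u) (K(u) = (2*u*(4 + u))*4 = 8*u*(4 + u))
K(-5) + 36*((-2 - 5) + X*(-1)) = 8*(-5)*(4 - 5) + 36*((-2 - 5) + 3*(-1)) = 8*(-5)*(-1) + 36*(-7 - 3) = 40 + 36*(-10) = 40 - 360 = -320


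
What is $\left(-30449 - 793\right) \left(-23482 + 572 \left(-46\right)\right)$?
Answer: $1555664148$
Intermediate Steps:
$\left(-30449 - 793\right) \left(-23482 + 572 \left(-46\right)\right) = - 31242 \left(-23482 - 26312\right) = \left(-31242\right) \left(-49794\right) = 1555664148$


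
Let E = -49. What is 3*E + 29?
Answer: -118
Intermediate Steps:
3*E + 29 = 3*(-49) + 29 = -147 + 29 = -118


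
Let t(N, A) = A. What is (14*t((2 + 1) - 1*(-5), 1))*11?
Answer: 154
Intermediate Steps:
(14*t((2 + 1) - 1*(-5), 1))*11 = (14*1)*11 = 14*11 = 154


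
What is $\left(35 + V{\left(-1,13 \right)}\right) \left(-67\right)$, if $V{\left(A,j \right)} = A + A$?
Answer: $-2211$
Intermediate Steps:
$V{\left(A,j \right)} = 2 A$
$\left(35 + V{\left(-1,13 \right)}\right) \left(-67\right) = \left(35 + 2 \left(-1\right)\right) \left(-67\right) = \left(35 - 2\right) \left(-67\right) = 33 \left(-67\right) = -2211$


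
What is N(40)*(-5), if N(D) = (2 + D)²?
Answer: -8820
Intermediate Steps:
N(40)*(-5) = (2 + 40)²*(-5) = 42²*(-5) = 1764*(-5) = -8820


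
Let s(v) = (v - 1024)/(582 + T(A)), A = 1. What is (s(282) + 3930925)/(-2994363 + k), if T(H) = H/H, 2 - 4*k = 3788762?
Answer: -14413387/14452361 ≈ -0.99730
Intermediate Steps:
k = -947190 (k = ½ - ¼*3788762 = ½ - 1894381/2 = -947190)
T(H) = 1
s(v) = -1024/583 + v/583 (s(v) = (v - 1024)/(582 + 1) = (-1024 + v)/583 = (-1024 + v)*(1/583) = -1024/583 + v/583)
(s(282) + 3930925)/(-2994363 + k) = ((-1024/583 + (1/583)*282) + 3930925)/(-2994363 - 947190) = ((-1024/583 + 282/583) + 3930925)/(-3941553) = (-14/11 + 3930925)*(-1/3941553) = (43240161/11)*(-1/3941553) = -14413387/14452361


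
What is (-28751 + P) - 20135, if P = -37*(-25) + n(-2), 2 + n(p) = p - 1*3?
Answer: -47968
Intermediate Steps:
n(p) = -5 + p (n(p) = -2 + (p - 1*3) = -2 + (p - 3) = -2 + (-3 + p) = -5 + p)
P = 918 (P = -37*(-25) + (-5 - 2) = 925 - 7 = 918)
(-28751 + P) - 20135 = (-28751 + 918) - 20135 = -27833 - 20135 = -47968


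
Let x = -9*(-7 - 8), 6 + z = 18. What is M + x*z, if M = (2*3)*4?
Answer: 1644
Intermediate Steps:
z = 12 (z = -6 + 18 = 12)
x = 135 (x = -9*(-15) = 135)
M = 24 (M = 6*4 = 24)
M + x*z = 24 + 135*12 = 24 + 1620 = 1644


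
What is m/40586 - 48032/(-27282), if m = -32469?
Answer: 531803747/553633626 ≈ 0.96057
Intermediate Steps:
m/40586 - 48032/(-27282) = -32469/40586 - 48032/(-27282) = -32469*1/40586 - 48032*(-1/27282) = -32469/40586 + 24016/13641 = 531803747/553633626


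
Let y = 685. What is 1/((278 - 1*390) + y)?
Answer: 1/573 ≈ 0.0017452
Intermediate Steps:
1/((278 - 1*390) + y) = 1/((278 - 1*390) + 685) = 1/((278 - 390) + 685) = 1/(-112 + 685) = 1/573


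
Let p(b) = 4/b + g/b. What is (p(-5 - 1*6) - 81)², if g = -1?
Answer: 799236/121 ≈ 6605.3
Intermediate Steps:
p(b) = 3/b (p(b) = 4/b - 1/b = 3/b)
(p(-5 - 1*6) - 81)² = (3/(-5 - 1*6) - 81)² = (3/(-5 - 6) - 81)² = (3/(-11) - 81)² = (3*(-1/11) - 81)² = (-3/11 - 81)² = (-894/11)² = 799236/121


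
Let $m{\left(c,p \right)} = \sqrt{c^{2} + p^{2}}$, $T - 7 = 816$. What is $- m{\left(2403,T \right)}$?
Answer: $- \sqrt{6451738} \approx -2540.0$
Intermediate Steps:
$T = 823$ ($T = 7 + 816 = 823$)
$- m{\left(2403,T \right)} = - \sqrt{2403^{2} + 823^{2}} = - \sqrt{5774409 + 677329} = - \sqrt{6451738}$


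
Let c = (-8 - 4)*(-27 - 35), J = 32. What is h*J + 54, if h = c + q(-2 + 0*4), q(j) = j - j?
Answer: 23862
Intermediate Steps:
q(j) = 0
c = 744 (c = -12*(-62) = 744)
h = 744 (h = 744 + 0 = 744)
h*J + 54 = 744*32 + 54 = 23808 + 54 = 23862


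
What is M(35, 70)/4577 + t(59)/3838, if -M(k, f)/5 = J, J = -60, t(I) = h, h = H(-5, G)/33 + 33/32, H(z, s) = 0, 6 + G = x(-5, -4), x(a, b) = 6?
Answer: 36995841/562128832 ≈ 0.065814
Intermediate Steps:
G = 0 (G = -6 + 6 = 0)
h = 33/32 (h = 0/33 + 33/32 = 0*(1/33) + 33*(1/32) = 0 + 33/32 = 33/32 ≈ 1.0313)
t(I) = 33/32
M(k, f) = 300 (M(k, f) = -5*(-60) = 300)
M(35, 70)/4577 + t(59)/3838 = 300/4577 + (33/32)/3838 = 300*(1/4577) + (33/32)*(1/3838) = 300/4577 + 33/122816 = 36995841/562128832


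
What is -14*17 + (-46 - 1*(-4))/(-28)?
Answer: -473/2 ≈ -236.50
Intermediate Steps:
-14*17 + (-46 - 1*(-4))/(-28) = -238 + (-46 + 4)*(-1/28) = -238 - 42*(-1/28) = -238 + 3/2 = -473/2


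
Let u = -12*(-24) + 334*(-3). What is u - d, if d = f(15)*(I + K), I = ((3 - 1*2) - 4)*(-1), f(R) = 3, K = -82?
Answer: -477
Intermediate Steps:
I = 3 (I = ((3 - 2) - 4)*(-1) = (1 - 4)*(-1) = -3*(-1) = 3)
u = -714 (u = 288 - 1002 = -714)
d = -237 (d = 3*(3 - 82) = 3*(-79) = -237)
u - d = -714 - 1*(-237) = -714 + 237 = -477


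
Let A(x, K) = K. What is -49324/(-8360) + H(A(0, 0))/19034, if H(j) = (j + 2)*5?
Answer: 561553/95170 ≈ 5.9005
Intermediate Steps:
H(j) = 10 + 5*j (H(j) = (2 + j)*5 = 10 + 5*j)
-49324/(-8360) + H(A(0, 0))/19034 = -49324/(-8360) + (10 + 5*0)/19034 = -49324*(-1/8360) + (10 + 0)*(1/19034) = 59/10 + 10*(1/19034) = 59/10 + 5/9517 = 561553/95170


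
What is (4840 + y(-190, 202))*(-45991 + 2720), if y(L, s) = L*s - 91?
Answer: 1455247001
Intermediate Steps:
y(L, s) = -91 + L*s
(4840 + y(-190, 202))*(-45991 + 2720) = (4840 + (-91 - 190*202))*(-45991 + 2720) = (4840 + (-91 - 38380))*(-43271) = (4840 - 38471)*(-43271) = -33631*(-43271) = 1455247001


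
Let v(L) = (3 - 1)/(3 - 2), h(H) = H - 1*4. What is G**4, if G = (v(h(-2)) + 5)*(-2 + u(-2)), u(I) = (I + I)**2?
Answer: 92236816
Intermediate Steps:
u(I) = 4*I**2 (u(I) = (2*I)**2 = 4*I**2)
h(H) = -4 + H (h(H) = H - 4 = -4 + H)
v(L) = 2 (v(L) = 2/1 = 2*1 = 2)
G = 98 (G = (2 + 5)*(-2 + 4*(-2)**2) = 7*(-2 + 4*4) = 7*(-2 + 16) = 7*14 = 98)
G**4 = 98**4 = 92236816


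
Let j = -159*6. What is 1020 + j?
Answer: 66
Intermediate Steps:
j = -954
1020 + j = 1020 - 954 = 66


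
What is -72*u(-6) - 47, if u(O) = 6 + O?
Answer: -47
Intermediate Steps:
-72*u(-6) - 47 = -72*(6 - 6) - 47 = -72*0 - 47 = 0 - 47 = -47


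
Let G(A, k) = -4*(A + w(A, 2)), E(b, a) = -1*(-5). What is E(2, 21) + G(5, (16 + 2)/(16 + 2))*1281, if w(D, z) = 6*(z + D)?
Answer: -240823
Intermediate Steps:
w(D, z) = 6*D + 6*z (w(D, z) = 6*(D + z) = 6*D + 6*z)
E(b, a) = 5
G(A, k) = -48 - 28*A (G(A, k) = -4*(A + (6*A + 6*2)) = -4*(A + (6*A + 12)) = -4*(A + (12 + 6*A)) = -4*(12 + 7*A) = -48 - 28*A)
E(2, 21) + G(5, (16 + 2)/(16 + 2))*1281 = 5 + (-48 - 28*5)*1281 = 5 + (-48 - 140)*1281 = 5 - 188*1281 = 5 - 240828 = -240823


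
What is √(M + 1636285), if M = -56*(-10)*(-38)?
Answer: 3*√179445 ≈ 1270.8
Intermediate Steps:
M = -21280 (M = 560*(-38) = -21280)
√(M + 1636285) = √(-21280 + 1636285) = √1615005 = 3*√179445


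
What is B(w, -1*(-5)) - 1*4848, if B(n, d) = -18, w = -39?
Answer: -4866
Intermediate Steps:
B(w, -1*(-5)) - 1*4848 = -18 - 1*4848 = -18 - 4848 = -4866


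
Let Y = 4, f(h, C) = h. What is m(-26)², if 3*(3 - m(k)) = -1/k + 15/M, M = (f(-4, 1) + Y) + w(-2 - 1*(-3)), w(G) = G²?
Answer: 24649/6084 ≈ 4.0514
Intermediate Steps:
M = 1 (M = (-4 + 4) + (-2 - 1*(-3))² = 0 + (-2 + 3)² = 0 + 1² = 0 + 1 = 1)
m(k) = -2 + 1/(3*k) (m(k) = 3 - (-1/k + 15/1)/3 = 3 - (-1/k + 15*1)/3 = 3 - (-1/k + 15)/3 = 3 - (15 - 1/k)/3 = 3 + (-5 + 1/(3*k)) = -2 + 1/(3*k))
m(-26)² = (-2 + (⅓)/(-26))² = (-2 + (⅓)*(-1/26))² = (-2 - 1/78)² = (-157/78)² = 24649/6084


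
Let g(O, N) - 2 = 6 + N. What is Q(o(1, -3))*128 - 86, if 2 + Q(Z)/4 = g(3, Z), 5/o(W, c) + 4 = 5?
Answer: 5546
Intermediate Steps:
g(O, N) = 8 + N (g(O, N) = 2 + (6 + N) = 8 + N)
o(W, c) = 5 (o(W, c) = 5/(-4 + 5) = 5/1 = 5*1 = 5)
Q(Z) = 24 + 4*Z (Q(Z) = -8 + 4*(8 + Z) = -8 + (32 + 4*Z) = 24 + 4*Z)
Q(o(1, -3))*128 - 86 = (24 + 4*5)*128 - 86 = (24 + 20)*128 - 86 = 44*128 - 86 = 5632 - 86 = 5546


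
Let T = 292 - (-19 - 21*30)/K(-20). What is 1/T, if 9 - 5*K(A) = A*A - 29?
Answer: 362/102459 ≈ 0.0035331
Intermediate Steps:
K(A) = 38/5 - A²/5 (K(A) = 9/5 - (A*A - 29)/5 = 9/5 - (A² - 29)/5 = 9/5 - (-29 + A²)/5 = 9/5 + (29/5 - A²/5) = 38/5 - A²/5)
T = 102459/362 (T = 292 - (-19 - 21*30)/(38/5 - ⅕*(-20)²) = 292 - (-19 - 630)/(38/5 - ⅕*400) = 292 - (-649)/(38/5 - 80) = 292 - (-649)/(-362/5) = 292 - (-649)*(-5)/362 = 292 - 1*3245/362 = 292 - 3245/362 = 102459/362 ≈ 283.04)
1/T = 1/(102459/362) = 362/102459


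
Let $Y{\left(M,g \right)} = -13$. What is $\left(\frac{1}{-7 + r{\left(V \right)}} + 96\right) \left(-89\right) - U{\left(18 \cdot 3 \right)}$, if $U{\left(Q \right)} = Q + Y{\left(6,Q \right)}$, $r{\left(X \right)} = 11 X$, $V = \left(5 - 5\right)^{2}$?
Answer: $- \frac{60006}{7} \approx -8572.3$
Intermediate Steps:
$V = 0$ ($V = 0^{2} = 0$)
$U{\left(Q \right)} = -13 + Q$ ($U{\left(Q \right)} = Q - 13 = -13 + Q$)
$\left(\frac{1}{-7 + r{\left(V \right)}} + 96\right) \left(-89\right) - U{\left(18 \cdot 3 \right)} = \left(\frac{1}{-7 + 11 \cdot 0} + 96\right) \left(-89\right) - \left(-13 + 18 \cdot 3\right) = \left(\frac{1}{-7 + 0} + 96\right) \left(-89\right) - \left(-13 + 54\right) = \left(\frac{1}{-7} + 96\right) \left(-89\right) - 41 = \left(- \frac{1}{7} + 96\right) \left(-89\right) - 41 = \frac{671}{7} \left(-89\right) - 41 = - \frac{59719}{7} - 41 = - \frac{60006}{7}$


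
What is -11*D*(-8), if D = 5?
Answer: 440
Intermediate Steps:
-11*D*(-8) = -11*5*(-8) = -55*(-8) = 440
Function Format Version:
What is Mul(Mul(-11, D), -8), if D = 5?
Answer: 440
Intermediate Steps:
Mul(Mul(-11, D), -8) = Mul(Mul(-11, 5), -8) = Mul(-55, -8) = 440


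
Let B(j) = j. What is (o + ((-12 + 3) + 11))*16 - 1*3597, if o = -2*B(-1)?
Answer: -3533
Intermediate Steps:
o = 2 (o = -2*(-1) = 2)
(o + ((-12 + 3) + 11))*16 - 1*3597 = (2 + ((-12 + 3) + 11))*16 - 1*3597 = (2 + (-9 + 11))*16 - 3597 = (2 + 2)*16 - 3597 = 4*16 - 3597 = 64 - 3597 = -3533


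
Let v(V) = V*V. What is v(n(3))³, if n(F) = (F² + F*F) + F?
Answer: 85766121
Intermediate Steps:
n(F) = F + 2*F² (n(F) = (F² + F²) + F = 2*F² + F = F + 2*F²)
v(V) = V²
v(n(3))³ = ((3*(1 + 2*3))²)³ = ((3*(1 + 6))²)³ = ((3*7)²)³ = (21²)³ = 441³ = 85766121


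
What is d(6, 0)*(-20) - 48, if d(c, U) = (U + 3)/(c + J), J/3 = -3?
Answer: -28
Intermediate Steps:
J = -9 (J = 3*(-3) = -9)
d(c, U) = (3 + U)/(-9 + c) (d(c, U) = (U + 3)/(c - 9) = (3 + U)/(-9 + c))
d(6, 0)*(-20) - 48 = ((3 + 0)/(-9 + 6))*(-20) - 48 = (3/(-3))*(-20) - 48 = -⅓*3*(-20) - 48 = -1*(-20) - 48 = 20 - 48 = -28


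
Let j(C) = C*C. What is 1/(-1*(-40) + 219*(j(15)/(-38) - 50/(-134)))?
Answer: -2546/2991535 ≈ -0.00085107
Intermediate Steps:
j(C) = C²
1/(-1*(-40) + 219*(j(15)/(-38) - 50/(-134))) = 1/(-1*(-40) + 219*(15²/(-38) - 50/(-134))) = 1/(40 + 219*(225*(-1/38) - 50*(-1/134))) = 1/(40 + 219*(-225/38 + 25/67)) = 1/(40 + 219*(-14125/2546)) = 1/(40 - 3093375/2546) = 1/(-2991535/2546) = -2546/2991535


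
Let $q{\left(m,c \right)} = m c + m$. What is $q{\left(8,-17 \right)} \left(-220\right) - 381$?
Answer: $27779$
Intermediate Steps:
$q{\left(m,c \right)} = m + c m$ ($q{\left(m,c \right)} = c m + m = m + c m$)
$q{\left(8,-17 \right)} \left(-220\right) - 381 = 8 \left(1 - 17\right) \left(-220\right) - 381 = 8 \left(-16\right) \left(-220\right) - 381 = \left(-128\right) \left(-220\right) - 381 = 28160 - 381 = 27779$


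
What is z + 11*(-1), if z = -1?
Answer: -12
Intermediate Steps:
z + 11*(-1) = -1 + 11*(-1) = -1 - 11 = -12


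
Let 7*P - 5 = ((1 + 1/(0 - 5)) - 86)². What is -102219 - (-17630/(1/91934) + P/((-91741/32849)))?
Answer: 3717103519550132/2293525 ≈ 1.6207e+9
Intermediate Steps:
P = 25943/25 (P = 5/7 + ((1 + 1/(0 - 5)) - 86)²/7 = 5/7 + ((1 + 1/(-5)) - 86)²/7 = 5/7 + ((1 - ⅕*1) - 86)²/7 = 5/7 + ((1 - ⅕) - 86)²/7 = 5/7 + (⅘ - 86)²/7 = 5/7 + (-426/5)²/7 = 5/7 + (⅐)*(181476/25) = 5/7 + 181476/175 = 25943/25 ≈ 1037.7)
-102219 - (-17630/(1/91934) + P/((-91741/32849))) = -102219 - (-17630/(1/91934) + 25943/(25*((-91741/32849)))) = -102219 - (-17630/1/91934 + 25943/(25*((-91741*1/32849)))) = -102219 - (-17630*91934 + 25943/(25*(-91741/32849))) = -102219 - (-1620796420 + (25943/25)*(-32849/91741)) = -102219 - (-1620796420 - 852201607/2293525) = -102219 - 1*(-3717337961382107/2293525) = -102219 + 3717337961382107/2293525 = 3717103519550132/2293525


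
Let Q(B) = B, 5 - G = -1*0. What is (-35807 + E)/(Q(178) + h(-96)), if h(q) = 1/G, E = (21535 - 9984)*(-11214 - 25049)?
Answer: -2094548600/891 ≈ -2.3508e+6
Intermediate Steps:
E = -418873913 (E = 11551*(-36263) = -418873913)
G = 5 (G = 5 - (-1)*0 = 5 - 1*0 = 5 + 0 = 5)
h(q) = 1/5
(-35807 + E)/(Q(178) + h(-96)) = (-35807 - 418873913)/(178 + 1/5) = -418909720/891/5 = -418909720*5/891 = -2094548600/891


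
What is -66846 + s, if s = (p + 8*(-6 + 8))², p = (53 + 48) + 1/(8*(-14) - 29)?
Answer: -1056847310/19881 ≈ -53159.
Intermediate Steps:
p = 14240/141 (p = 101 + 1/(-112 - 29) = 101 + 1/(-141) = 101 - 1/141 = 14240/141 ≈ 100.99)
s = 272118016/19881 (s = (14240/141 + 8*(-6 + 8))² = (14240/141 + 8*2)² = (14240/141 + 16)² = (16496/141)² = 272118016/19881 ≈ 13687.)
-66846 + s = -66846 + 272118016/19881 = -1056847310/19881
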